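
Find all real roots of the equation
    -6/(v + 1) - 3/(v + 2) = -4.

v = -1.75 or v = 1

Multiply both sides by (v + 1)(v + 2):
-6(v + 2) - 3(v + 1) = -4(v + 1)(v + 2).
Expand and collect terms: -4v^2 - 3v + 7 = 0.
Factor or apply the quadratic formula: v = -1.75 or v = 1.
Neither value makes a denominator zero (v != -1, v != -2), so both are valid.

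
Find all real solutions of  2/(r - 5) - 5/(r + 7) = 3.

r = -8.5887 or r = 5.5887

Multiply both sides by (r - 5)(r + 7):
2(r + 7) - 5(r - 5) = 3(r - 5)(r + 7).
Expand and collect terms: 3r² + 9r - 144 = 0.
By the quadratic formula, r = (-9 ± √1809) / 6, so r ≈ 5.5887 or r ≈ -8.5887.
Neither value makes a denominator zero (r ≠ 5, r ≠ -7), so both are valid.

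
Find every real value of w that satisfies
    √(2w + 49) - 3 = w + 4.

w = 0

Isolate the radical: √(2w + 49) = w + 7.
Square both sides: 2w + 49 = (w + 7)².
Expand and rearrange: w² + 12w = 0.
Solving gives w = 0 or w = -12.
Check each candidate in the original equation:
  w = 0: √(49) = 7, while w + 7 = 7 — valid.
  w = -12: √(25) = 5, while w + 7 = -5 — extraneous.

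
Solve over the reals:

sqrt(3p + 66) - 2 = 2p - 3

p = 5

Isolate the radical: sqrt(3p + 66) = 2p - 1.
Square both sides: 3p + 66 = (2p - 1)^2.
Expand and rearrange: 4p^2 - 7p - 65 = 0.
Solving gives p = 5 or p = -3.25.
Check each candidate in the original equation:
  p = 5: sqrt(81) = 9, while 2p - 1 = 9 — valid.
  p = -3.25: sqrt(56.25) = 7.5, while 2p - 1 = -7.5 — extraneous.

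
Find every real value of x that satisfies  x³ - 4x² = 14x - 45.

x = -3.5414 or x = 2.5414 or x = 5

Rearrange: x³ - 4x² - 14x + 45 = 0.
Possible rational roots are divisors of 45. Testing x = 5 gives 0, so (x - 5) is a factor.
Divide: x³ - 4x² - 14x + 45 = (x - 5)(x² + x - 9).
Apply the quadratic formula to x² + x - 9 = 0: x = (-1 ± √37)/2, i.e. x ≈ 2.5414 or x ≈ -3.5414.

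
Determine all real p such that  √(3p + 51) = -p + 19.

Square both sides: 3p + 51 = (-p + 19)².
Expand and rearrange: p² - 41p + 310 = 0.
Solving gives p = 31 or p = 10.
Check each candidate in the original equation:
  p = 31: √(144) = 12, while -p + 19 = -12 — extraneous.
  p = 10: √(81) = 9, while -p + 19 = 9 — valid.

p = 10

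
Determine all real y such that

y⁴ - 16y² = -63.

Let u = y². The equation becomes u² - 16u + 63 = 0.
Factor: (u - 7)(u - 9) = 0, so u = 7 or u = 9.
y² = 7 gives y = ±√(7) ≈ ±2.6458.
y² = 9 gives y = ±3.

y = -3 or y = -2.6458 or y = 2.6458 or y = 3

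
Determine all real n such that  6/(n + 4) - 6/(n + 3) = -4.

Multiply both sides by (n + 4)(n + 3):
6(n + 3) - 6(n + 4) = -4(n + 4)(n + 3).
Expand and collect terms: -4n² - 28n - 42 = 0.
By the quadratic formula, n = (28 ± √112) / -8, so n ≈ -4.8229 or n ≈ -2.1771.
Neither value makes a denominator zero (n ≠ -4, n ≠ -3), so both are valid.

n = -4.8229 or n = -2.1771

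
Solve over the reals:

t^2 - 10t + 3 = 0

Discriminant: (-10)^2 - 4*1*3 = 88.
Quadratic formula: t = (10 +/- sqrt(88)) / 2.
So t = sqrt(22) + 5 ~= 9.6904 or t = 5 - sqrt(22) ~= 0.3096.

t = 0.3096 or t = 9.6904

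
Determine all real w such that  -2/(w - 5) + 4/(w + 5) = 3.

Multiply both sides by (w - 5)(w + 5):
-2(w + 5) + 4(w - 5) = 3(w - 5)(w + 5).
Expand and collect terms: 3w^2 - 2w - 45 = 0.
By the quadratic formula, w = (2 +/- sqrt(544)) / 6, so w ~= 4.2206 or w ~= -3.554.
Neither value makes a denominator zero (w != 5, w != -5), so both are valid.

w = -3.554 or w = 4.2206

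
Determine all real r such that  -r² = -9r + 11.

Rearrange to standard form: -r² + 9r - 11 = 0.
Discriminant: (9)² − 4·(-1)·(-11) = 37.
Quadratic formula: r = (-9 ± √37) / (-2).
So r = 9/2 - √(37)/2 ≈ 1.4586 or r = √(37)/2 + 9/2 ≈ 7.5414.

r = 1.4586 or r = 7.5414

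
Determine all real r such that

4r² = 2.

Rearrange to standard form: 4r² - 2 = 0.
Discriminant: (0)² − 4·4·(-2) = 32.
Quadratic formula: r = (0 ± √32) / 8.
So r = √(2)/2 ≈ 0.7071 or r = -√(2)/2 ≈ -0.7071.

r = -0.7071 or r = 0.7071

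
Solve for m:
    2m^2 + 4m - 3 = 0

m = -2.5811 or m = 0.5811

Discriminant: (4)^2 - 4*2*(-3) = 40.
Quadratic formula: m = (-4 +/- sqrt(40)) / 4.
So m = -1 + sqrt(10)/2 ~= 0.5811 or m = -sqrt(10)/2 - 1 ~= -2.5811.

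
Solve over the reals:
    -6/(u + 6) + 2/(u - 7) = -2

Multiply both sides by (u + 6)(u - 7):
-6(u - 7) + 2(u + 6) = -2(u + 6)(u - 7).
Expand and collect terms: -2u^2 + 6u + 30 = 0.
By the quadratic formula, u = (-6 +/- sqrt(276)) / -4, so u ~= -2.6533 or u ~= 5.6533.
Neither value makes a denominator zero (u != -6, u != 7), so both are valid.

u = -2.6533 or u = 5.6533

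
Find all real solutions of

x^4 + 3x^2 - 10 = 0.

Let u = x^2. The equation becomes u^2 + 3u - 10 = 0.
Factor: (u - 2)(u + 5) = 0, so u = 2 or u = -5.
x^2 = 2 gives x = +/-sqrt(2) ~= +/-1.4142.
x^2 = -5 < 0 has no real solution.

x = -1.4142 or x = 1.4142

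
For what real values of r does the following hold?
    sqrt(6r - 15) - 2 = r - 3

r = 4

Isolate the radical: sqrt(6r - 15) = r - 1.
Square both sides: 6r - 15 = (r - 1)^2.
Expand and rearrange: r^2 - 8r + 16 = 0.
This gives the repeated root r = 4.
Check in the original equation:
  r = 4: sqrt(9) = 3, while r - 1 = 3 — valid.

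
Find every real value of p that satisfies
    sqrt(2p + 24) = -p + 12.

p = 6

Square both sides: 2p + 24 = (-p + 12)^2.
Expand and rearrange: p^2 - 26p + 120 = 0.
Solving gives p = 20 or p = 6.
Check each candidate in the original equation:
  p = 20: sqrt(64) = 8, while -p + 12 = -8 — extraneous.
  p = 6: sqrt(36) = 6, while -p + 12 = 6 — valid.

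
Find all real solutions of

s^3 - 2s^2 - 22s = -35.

s = -4.5414 or s = 1.5414 or s = 5

Rearrange: s^3 - 2s^2 - 22s + 35 = 0.
Possible rational roots are divisors of 35. Testing s = 5 gives 0, so (s - 5) is a factor.
Divide: s^3 - 2s^2 - 22s + 35 = (s - 5)(s^2 + 3s - 7).
Apply the quadratic formula to s^2 + 3s - 7 = 0: s = (-3 +/- sqrt(37))/2, i.e. s ~= 1.5414 or s ~= -4.5414.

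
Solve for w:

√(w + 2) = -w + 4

Square both sides: w + 2 = (-w + 4)².
Expand and rearrange: w² - 9w + 14 = 0.
Solving gives w = 7 or w = 2.
Check each candidate in the original equation:
  w = 7: √(9) = 3, while -w + 4 = -3 — extraneous.
  w = 2: √(4) = 2, while -w + 4 = 2 — valid.

w = 2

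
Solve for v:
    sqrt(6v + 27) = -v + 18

v = 9

Square both sides: 6v + 27 = (-v + 18)^2.
Expand and rearrange: v^2 - 42v + 297 = 0.
Solving gives v = 33 or v = 9.
Check each candidate in the original equation:
  v = 33: sqrt(225) = 15, while -v + 18 = -15 — extraneous.
  v = 9: sqrt(81) = 9, while -v + 18 = 9 — valid.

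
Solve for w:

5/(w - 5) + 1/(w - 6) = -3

Multiply both sides by (w - 5)(w - 6):
5(w - 6) + (w - 5) = -3(w - 5)(w - 6).
Expand and collect terms: -3w² + 27w - 55 = 0.
By the quadratic formula, w = (-27 ± √69) / -6, so w ≈ 3.1156 or w ≈ 5.8844.
Neither value makes a denominator zero (w ≠ 5, w ≠ 6), so both are valid.

w = 3.1156 or w = 5.8844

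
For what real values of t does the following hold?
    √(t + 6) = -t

Square both sides: t + 6 = (-t)².
Expand and rearrange: t² - t - 6 = 0.
Solving gives t = 3 or t = -2.
Check each candidate in the original equation:
  t = 3: √(9) = 3, while -t = -3 — extraneous.
  t = -2: √(4) = 2, while -t = 2 — valid.

t = -2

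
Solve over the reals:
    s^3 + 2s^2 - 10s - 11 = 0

Possible rational roots are divisors of -11. Testing s = -1 gives 0, so (s + 1) is a factor.
Divide: s^3 + 2s^2 - 10s - 11 = (s + 1)(s^2 + s - 11).
Apply the quadratic formula to s^2 + s - 11 = 0: s = (-1 +/- sqrt(45))/2, i.e. s ~= 2.8541 or s ~= -3.8541.

s = -3.8541 or s = -1 or s = 2.8541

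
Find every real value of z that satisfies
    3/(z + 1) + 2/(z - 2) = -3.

Multiply both sides by (z + 1)(z - 2):
3(z - 2) + 2(z + 1) = -3(z + 1)(z - 2).
Expand and collect terms: -3z² - 2z + 10 = 0.
By the quadratic formula, z = (2 ± √124) / -6, so z ≈ -2.1893 or z ≈ 1.5226.
Neither value makes a denominator zero (z ≠ -1, z ≠ 2), so both are valid.

z = -2.1893 or z = 1.5226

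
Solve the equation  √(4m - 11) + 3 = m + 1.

Isolate the radical: √(4m - 11) = m - 2.
Square both sides: 4m - 11 = (m - 2)².
Expand and rearrange: m² - 8m + 15 = 0.
Solving gives m = 5 or m = 3.
Check each candidate in the original equation:
  m = 5: √(9) = 3, while m - 2 = 3 — valid.
  m = 3: √(1) = 1, while m - 2 = 1 — valid.

m = 3 or m = 5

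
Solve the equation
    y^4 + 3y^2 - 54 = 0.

Let u = y^2. The equation becomes u^2 + 3u - 54 = 0.
Factor: (u - 6)(u + 9) = 0, so u = 6 or u = -9.
y^2 = 6 gives y = +/-sqrt(6) ~= +/-2.4495.
y^2 = -9 < 0 has no real solution.

y = -2.4495 or y = 2.4495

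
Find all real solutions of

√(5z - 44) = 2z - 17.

z = 9 or z = 9.25

Square both sides: 5z - 44 = (2z - 17)².
Expand and rearrange: 4z² - 73z + 333 = 0.
Solving gives z = 9.25 or z = 9.
Check each candidate in the original equation:
  z = 9.25: √(2.25) = 1.5, while 2z - 17 = 1.5 — valid.
  z = 9: √(1) = 1, while 2z - 17 = 1 — valid.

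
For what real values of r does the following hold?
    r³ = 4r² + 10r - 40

r = -3.1623 or r = 3.1623 or r = 4

Rearrange: r³ - 4r² - 10r + 40 = 0.
Possible rational roots are divisors of 40. Testing r = 4 gives 0, so (r - 4) is a factor.
Divide: r³ - 4r² - 10r + 40 = (r - 4)(r² - 10).
Apply the quadratic formula to r² - 10 = 0: r = (0 ± √40)/2, i.e. r ≈ 3.1623 or r ≈ -3.1623.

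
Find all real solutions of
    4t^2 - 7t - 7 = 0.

Discriminant: (-7)^2 - 4*4*(-7) = 161.
Quadratic formula: t = (7 +/- sqrt(161)) / 8.
So t = 7/8 + sqrt(161)/8 ~= 2.4611 or t = 7/8 - sqrt(161)/8 ~= -0.7111.

t = -0.7111 or t = 2.4611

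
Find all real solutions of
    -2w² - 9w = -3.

Rearrange to standard form: -2w² - 9w + 3 = 0.
Discriminant: (-9)² − 4·(-2)·3 = 105.
Quadratic formula: w = (9 ± √105) / (-4).
So w = -√(105)/4 - 9/4 ≈ -4.8117 or w = -9/4 + √(105)/4 ≈ 0.3117.

w = -4.8117 or w = 0.3117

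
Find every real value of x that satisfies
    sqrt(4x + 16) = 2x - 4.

Square both sides: 4x + 16 = (2x - 4)^2.
Expand and rearrange: 4x^2 - 20x = 0.
Solving gives x = 5 or x = 0.
Check each candidate in the original equation:
  x = 5: sqrt(36) = 6, while 2x - 4 = 6 — valid.
  x = 0: sqrt(16) = 4, while 2x - 4 = -4 — extraneous.

x = 5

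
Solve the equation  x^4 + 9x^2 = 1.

x = -0.3313 or x = 0.3313

Let u = x^2. The equation becomes u^2 + 9u - 1 = 0.
By the quadratic formula, u = -9/2 + sqrt(85)/2 or u = -sqrt(85)/2 - 9/2.
x^2 = -9/2 + sqrt(85)/2 gives x = +/-sqrt(-9/2 + sqrt(85)/2) ~= +/-0.3313.
x^2 = -sqrt(85)/2 - 9/2 < 0 has no real solution.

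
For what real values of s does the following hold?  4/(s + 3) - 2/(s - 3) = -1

s = -6.2915 or s = 4.2915

Multiply both sides by (s + 3)(s - 3):
4(s - 3) - 2(s + 3) = -(s + 3)(s - 3).
Expand and collect terms: -s² - 2s + 27 = 0.
By the quadratic formula, s = (2 ± √112) / -2, so s ≈ -6.2915 or s ≈ 4.2915.
Neither value makes a denominator zero (s ≠ -3, s ≠ 3), so both are valid.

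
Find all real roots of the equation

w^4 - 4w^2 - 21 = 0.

w = -2.6458 or w = 2.6458

Let u = w^2. The equation becomes u^2 - 4u - 21 = 0.
Factor: (u - 7)(u + 3) = 0, so u = 7 or u = -3.
w^2 = 7 gives w = +/-sqrt(7) ~= +/-2.6458.
w^2 = -3 < 0 has no real solution.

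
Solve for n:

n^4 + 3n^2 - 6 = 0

n = -1.1714 or n = 1.1714

Let u = n^2. The equation becomes u^2 + 3u - 6 = 0.
By the quadratic formula, u = -3/2 + sqrt(33)/2 or u = -sqrt(33)/2 - 3/2.
n^2 = -3/2 + sqrt(33)/2 gives n = +/-sqrt(-3/2 + sqrt(33)/2) ~= +/-1.1714.
n^2 = -sqrt(33)/2 - 3/2 < 0 has no real solution.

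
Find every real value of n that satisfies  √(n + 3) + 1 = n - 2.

Isolate the radical: √(n + 3) = n - 3.
Square both sides: n + 3 = (n - 3)².
Expand and rearrange: n² - 7n + 6 = 0.
Solving gives n = 6 or n = 1.
Check each candidate in the original equation:
  n = 6: √(9) = 3, while n - 3 = 3 — valid.
  n = 1: √(4) = 2, while n - 3 = -2 — extraneous.

n = 6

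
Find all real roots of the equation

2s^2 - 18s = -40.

s = 4 or s = 5

Bring every term to one side: 2s^2 - 18s + 40 = 0.
Factor: 2(s - 4)(s - 5) = 0.
So s = 4 or s = 5.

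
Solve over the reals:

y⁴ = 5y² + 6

y = -2.4495 or y = 2.4495

Let u = y². The equation becomes u² - 5u - 6 = 0.
Factor: (u + 1)(u - 6) = 0, so u = -1 or u = 6.
y² = -1 < 0 has no real solution.
y² = 6 gives y = ±√(6) ≈ ±2.4495.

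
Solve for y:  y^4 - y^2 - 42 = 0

Let u = y^2. The equation becomes u^2 - u - 42 = 0.
Factor: (u - 7)(u + 6) = 0, so u = 7 or u = -6.
y^2 = 7 gives y = +/-sqrt(7) ~= +/-2.6458.
y^2 = -6 < 0 has no real solution.

y = -2.6458 or y = 2.6458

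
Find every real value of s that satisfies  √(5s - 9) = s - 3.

Square both sides: 5s - 9 = (s - 3)².
Expand and rearrange: s² - 11s + 18 = 0.
Solving gives s = 9 or s = 2.
Check each candidate in the original equation:
  s = 9: √(36) = 6, while s - 3 = 6 — valid.
  s = 2: √(1) = 1, while s - 3 = -1 — extraneous.

s = 9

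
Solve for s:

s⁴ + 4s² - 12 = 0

s = -1.4142 or s = 1.4142

Let u = s². The equation becomes u² + 4u - 12 = 0.
Factor: (u + 6)(u - 2) = 0, so u = -6 or u = 2.
s² = -6 < 0 has no real solution.
s² = 2 gives s = ±√(2) ≈ ±1.4142.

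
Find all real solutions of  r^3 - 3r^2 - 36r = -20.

Rearrange: r^3 - 3r^2 - 36r + 20 = 0.
Possible rational roots are divisors of 20. Testing r = -5 gives 0, so (r + 5) is a factor.
Divide: r^3 - 3r^2 - 36r + 20 = (r + 5)(r^2 - 8r + 4).
Apply the quadratic formula to r^2 - 8r + 4 = 0: r = (8 +/- sqrt(48))/2, i.e. r ~= 7.4641 or r ~= 0.5359.

r = -5 or r = 0.5359 or r = 7.4641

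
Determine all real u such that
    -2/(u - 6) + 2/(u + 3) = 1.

Multiply both sides by (u - 6)(u + 3):
-2(u + 3) + 2(u - 6) = (u - 6)(u + 3).
Expand and collect terms: u² - 3u = 0.
Factor or apply the quadratic formula: u = 3 or u = 0.
Neither value makes a denominator zero (u ≠ 6, u ≠ -3), so both are valid.

u = 0 or u = 3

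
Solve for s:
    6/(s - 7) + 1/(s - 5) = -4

Multiply both sides by (s - 7)(s - 5):
6(s - 5) + (s - 7) = -4(s - 7)(s - 5).
Expand and collect terms: -4s^2 + 41s - 103 = 0.
By the quadratic formula, s = (-41 +/- sqrt(33)) / -8, so s ~= 4.4069 or s ~= 5.8431.
Neither value makes a denominator zero (s != 7, s != 5), so both are valid.

s = 4.4069 or s = 5.8431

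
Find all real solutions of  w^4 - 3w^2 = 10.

w = -2.2361 or w = 2.2361

Let u = w^2. The equation becomes u^2 - 3u - 10 = 0.
Factor: (u - 5)(u + 2) = 0, so u = 5 or u = -2.
w^2 = 5 gives w = +/-sqrt(5) ~= +/-2.2361.
w^2 = -2 < 0 has no real solution.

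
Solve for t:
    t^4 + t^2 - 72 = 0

t = -2.8284 or t = 2.8284

Let u = t^2. The equation becomes u^2 + u - 72 = 0.
Factor: (u - 8)(u + 9) = 0, so u = 8 or u = -9.
t^2 = 8 gives t = +/-2*sqrt(2) ~= +/-2.8284.
t^2 = -9 < 0 has no real solution.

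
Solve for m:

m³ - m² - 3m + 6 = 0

Possible rational roots are divisors of 6. Testing m = -2 gives 0, so (m + 2) is a factor.
Divide: m³ - m² - 3m + 6 = (m + 2)(m² - 3m + 3).
The quadratic m² - 3m + 3 has discriminant -3 < 0, so no further real roots.

m = -2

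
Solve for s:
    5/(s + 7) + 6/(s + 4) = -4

Multiply both sides by (s + 7)(s + 4):
5(s + 4) + 6(s + 7) = -4(s + 7)(s + 4).
Expand and collect terms: -4s^2 - 55s - 174 = 0.
By the quadratic formula, s = (55 +/- sqrt(241)) / -8, so s ~= -8.8155 or s ~= -4.9345.
Neither value makes a denominator zero (s != -7, s != -4), so both are valid.

s = -8.8155 or s = -4.9345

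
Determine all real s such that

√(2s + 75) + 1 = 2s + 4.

Isolate the radical: √(2s + 75) = 2s + 3.
Square both sides: 2s + 75 = (2s + 3)².
Expand and rearrange: 4s² + 10s - 66 = 0.
Solving gives s = 3 or s = -5.5.
Check each candidate in the original equation:
  s = 3: √(81) = 9, while 2s + 3 = 9 — valid.
  s = -5.5: √(64) = 8, while 2s + 3 = -8 — extraneous.

s = 3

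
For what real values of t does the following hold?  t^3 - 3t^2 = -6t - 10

t = -1

Rearrange: t^3 - 3t^2 + 6t + 10 = 0.
Possible rational roots are divisors of 10. Testing t = -1 gives 0, so (t + 1) is a factor.
Divide: t^3 - 3t^2 + 6t + 10 = (t + 1)(t^2 - 4t + 10).
The quadratic t^2 - 4t + 10 has discriminant -24 < 0, so no further real roots.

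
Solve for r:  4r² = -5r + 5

Rearrange to standard form: 4r² + 5r - 5 = 0.
Discriminant: (5)² − 4·4·(-5) = 105.
Quadratic formula: r = (-5 ± √105) / 8.
So r = -5/8 + √(105)/8 ≈ 0.6559 or r = -√(105)/8 - 5/8 ≈ -1.9059.

r = -1.9059 or r = 0.6559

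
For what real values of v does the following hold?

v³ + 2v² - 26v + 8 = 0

Possible rational roots are divisors of 8. Testing v = 4 gives 0, so (v - 4) is a factor.
Divide: v³ + 2v² - 26v + 8 = (v - 4)(v² + 6v - 2).
Apply the quadratic formula to v² + 6v - 2 = 0: v = (-6 ± √44)/2, i.e. v ≈ 0.3166 or v ≈ -6.3166.

v = -6.3166 or v = 0.3166 or v = 4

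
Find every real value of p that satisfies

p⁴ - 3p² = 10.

p = -2.2361 or p = 2.2361

Let u = p². The equation becomes u² - 3u - 10 = 0.
Factor: (u + 2)(u - 5) = 0, so u = -2 or u = 5.
p² = -2 < 0 has no real solution.
p² = 5 gives p = ±√(5) ≈ ±2.2361.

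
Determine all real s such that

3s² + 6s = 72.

Bring every term to one side: 3s² + 6s - 72 = 0.
Factor: 3(s + 6)(s - 4) = 0.
So s = -6 or s = 4.

s = -6 or s = 4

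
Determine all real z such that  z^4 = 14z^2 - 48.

Let u = z^2. The equation becomes u^2 - 14u + 48 = 0.
Factor: (u - 6)(u - 8) = 0, so u = 6 or u = 8.
z^2 = 6 gives z = +/-sqrt(6) ~= +/-2.4495.
z^2 = 8 gives z = +/-2*sqrt(2) ~= +/-2.8284.

z = -2.8284 or z = -2.4495 or z = 2.4495 or z = 2.8284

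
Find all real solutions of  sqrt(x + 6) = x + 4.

x = -2

Square both sides: x + 6 = (x + 4)^2.
Expand and rearrange: x^2 + 7x + 10 = 0.
Solving gives x = -2 or x = -5.
Check each candidate in the original equation:
  x = -2: sqrt(4) = 2, while x + 4 = 2 — valid.
  x = -5: sqrt(1) = 1, while x + 4 = -1 — extraneous.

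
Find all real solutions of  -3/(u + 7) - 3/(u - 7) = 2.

Multiply both sides by (u + 7)(u - 7):
-3(u - 7) - 3(u + 7) = 2(u + 7)(u - 7).
Expand and collect terms: 2u² + 6u - 98 = 0.
By the quadratic formula, u = (-6 ± √820) / 4, so u ≈ 5.6589 or u ≈ -8.6589.
Neither value makes a denominator zero (u ≠ -7, u ≠ 7), so both are valid.

u = -8.6589 or u = 5.6589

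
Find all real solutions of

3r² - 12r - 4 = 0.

Discriminant: (-12)² − 4·3·(-4) = 192.
Quadratic formula: r = (12 ± √192) / 6.
So r = 2 + 4·√(3)/3 ≈ 4.3094 or r = 2 - 4·√(3)/3 ≈ -0.3094.

r = -0.3094 or r = 4.3094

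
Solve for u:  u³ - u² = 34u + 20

Rearrange: u³ - u² - 34u - 20 = 0.
Possible rational roots are divisors of -20. Testing u = -5 gives 0, so (u + 5) is a factor.
Divide: u³ - u² - 34u - 20 = (u + 5)(u² - 6u - 4).
Apply the quadratic formula to u² - 6u - 4 = 0: u = (6 ± √52)/2, i.e. u ≈ 6.6056 or u ≈ -0.6056.

u = -5 or u = -0.6056 or u = 6.6056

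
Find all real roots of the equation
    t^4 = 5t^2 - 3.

Let u = t^2. The equation becomes u^2 - 5u + 3 = 0.
By the quadratic formula, u = sqrt(13)/2 + 5/2 or u = 5/2 - sqrt(13)/2.
t^2 = sqrt(13)/2 + 5/2 gives t = +/-sqrt(sqrt(13)/2 + 5/2) ~= +/-2.0743.
t^2 = 5/2 - sqrt(13)/2 gives t = +/-sqrt(5/2 - sqrt(13)/2) ~= +/-0.835.

t = -2.0743 or t = -0.835 or t = 0.835 or t = 2.0743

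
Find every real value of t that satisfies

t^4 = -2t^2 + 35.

t = -2.2361 or t = 2.2361

Let u = t^2. The equation becomes u^2 + 2u - 35 = 0.
Factor: (u - 5)(u + 7) = 0, so u = 5 or u = -7.
t^2 = 5 gives t = +/-sqrt(5) ~= +/-2.2361.
t^2 = -7 < 0 has no real solution.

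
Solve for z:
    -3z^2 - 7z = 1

z = -2.1805 or z = -0.1529

Rearrange to standard form: -3z^2 - 7z - 1 = 0.
Discriminant: (-7)^2 - 4*(-3)*(-1) = 37.
Quadratic formula: z = (7 +/- sqrt(37)) / (-6).
So z = -7/6 - sqrt(37)/6 ~= -2.1805 or z = -7/6 + sqrt(37)/6 ~= -0.1529.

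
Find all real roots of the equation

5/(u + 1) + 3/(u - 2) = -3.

u = -3.0756 or u = 1.4089

Multiply both sides by (u + 1)(u - 2):
5(u - 2) + 3(u + 1) = -3(u + 1)(u - 2).
Expand and collect terms: -3u² - 5u + 13 = 0.
By the quadratic formula, u = (5 ± √181) / -6, so u ≈ -3.0756 or u ≈ 1.4089.
Neither value makes a denominator zero (u ≠ -1, u ≠ 2), so both are valid.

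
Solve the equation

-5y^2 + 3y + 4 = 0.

y = -0.6434 or y = 1.2434

Discriminant: (3)^2 - 4*(-5)*4 = 89.
Quadratic formula: y = (-3 +/- sqrt(89)) / (-10).
So y = 3/10 - sqrt(89)/10 ~= -0.6434 or y = 3/10 + sqrt(89)/10 ~= 1.2434.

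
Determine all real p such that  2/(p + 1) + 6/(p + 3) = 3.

Multiply both sides by (p + 1)(p + 3):
2(p + 3) + 6(p + 1) = 3(p + 1)(p + 3).
Expand and collect terms: 3p² + 4p - 3 = 0.
By the quadratic formula, p = (-4 ± √52) / 6, so p ≈ 0.5352 or p ≈ -1.8685.
Neither value makes a denominator zero (p ≠ -1, p ≠ -3), so both are valid.

p = -1.8685 or p = 0.5352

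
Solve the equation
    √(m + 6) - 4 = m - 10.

m = 10

Isolate the radical: √(m + 6) = m - 6.
Square both sides: m + 6 = (m - 6)².
Expand and rearrange: m² - 13m + 30 = 0.
Solving gives m = 10 or m = 3.
Check each candidate in the original equation:
  m = 10: √(16) = 4, while m - 6 = 4 — valid.
  m = 3: √(9) = 3, while m - 6 = -3 — extraneous.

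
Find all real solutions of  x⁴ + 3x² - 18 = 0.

Let u = x². The equation becomes u² + 3u - 18 = 0.
Factor: (u + 6)(u - 3) = 0, so u = -6 or u = 3.
x² = -6 < 0 has no real solution.
x² = 3 gives x = ±√(3) ≈ ±1.7321.

x = -1.7321 or x = 1.7321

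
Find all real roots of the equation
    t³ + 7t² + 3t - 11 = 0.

Possible rational roots are divisors of -11. Testing t = 1 gives 0, so (t - 1) is a factor.
Divide: t³ + 7t² + 3t - 11 = (t - 1)(t² + 8t + 11).
Apply the quadratic formula to t² + 8t + 11 = 0: t = (-8 ± √20)/2, i.e. t ≈ -1.7639 or t ≈ -6.2361.

t = -6.2361 or t = -1.7639 or t = 1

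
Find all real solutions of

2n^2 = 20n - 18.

n = 1 or n = 9

Bring every term to one side: 2n^2 - 20n + 18 = 0.
Factor: 2(n - 9)(n - 1) = 0.
So n = 9 or n = 1.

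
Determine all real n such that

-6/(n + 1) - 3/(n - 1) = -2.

n = 0.114 or n = 4.386

Multiply both sides by (n + 1)(n - 1):
-6(n - 1) - 3(n + 1) = -2(n + 1)(n - 1).
Expand and collect terms: -2n² + 9n - 1 = 0.
By the quadratic formula, n = (-9 ± √73) / -4, so n ≈ 0.114 or n ≈ 4.386.
Neither value makes a denominator zero (n ≠ -1, n ≠ 1), so both are valid.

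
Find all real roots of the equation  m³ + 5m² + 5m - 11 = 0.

m = 1

Possible rational roots are divisors of -11. Testing m = 1 gives 0, so (m - 1) is a factor.
Divide: m³ + 5m² + 5m - 11 = (m - 1)(m² + 6m + 11).
The quadratic m² + 6m + 11 has discriminant -8 < 0, so no further real roots.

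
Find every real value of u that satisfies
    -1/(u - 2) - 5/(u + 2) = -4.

Multiply both sides by (u - 2)(u + 2):
-(u + 2) - 5(u - 2) = -4(u - 2)(u + 2).
Expand and collect terms: -4u^2 + 6u + 8 = 0.
By the quadratic formula, u = (-6 +/- sqrt(164)) / -8, so u ~= -0.8508 or u ~= 2.3508.
Neither value makes a denominator zero (u != 2, u != -2), so both are valid.

u = -0.8508 or u = 2.3508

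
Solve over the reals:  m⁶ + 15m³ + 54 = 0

Let u = m³. The equation becomes u² + 15u + 54 = 0.
Factor: (u + 9)(u + 6) = 0, so u = -9 or u = -6.
m³ = -9 gives m = -∛(9) ≈ -2.0801.
m³ = -6 gives m = -∛(6) ≈ -1.8171.

m = -2.0801 or m = -1.8171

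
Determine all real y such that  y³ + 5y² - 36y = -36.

y = -9.2915 or y = 1.2915 or y = 3

Rearrange: y³ + 5y² - 36y + 36 = 0.
Possible rational roots are divisors of 36. Testing y = 3 gives 0, so (y - 3) is a factor.
Divide: y³ + 5y² - 36y + 36 = (y - 3)(y² + 8y - 12).
Apply the quadratic formula to y² + 8y - 12 = 0: y = (-8 ± √112)/2, i.e. y ≈ 1.2915 or y ≈ -9.2915.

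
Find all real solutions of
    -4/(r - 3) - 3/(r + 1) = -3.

r = -0.2885 or r = 4.6218

Multiply both sides by (r - 3)(r + 1):
-4(r + 1) - 3(r - 3) = -3(r - 3)(r + 1).
Expand and collect terms: -3r² + 13r + 4 = 0.
By the quadratic formula, r = (-13 ± √217) / -6, so r ≈ -0.2885 or r ≈ 4.6218.
Neither value makes a denominator zero (r ≠ 3, r ≠ -1), so both are valid.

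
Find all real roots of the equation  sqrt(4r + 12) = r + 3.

Square both sides: 4r + 12 = (r + 3)^2.
Expand and rearrange: r^2 + 2r - 3 = 0.
Solving gives r = 1 or r = -3.
Check each candidate in the original equation:
  r = 1: sqrt(16) = 4, while r + 3 = 4 — valid.
  r = -3: sqrt(0) = 0, while r + 3 = 0 — valid.

r = -3 or r = 1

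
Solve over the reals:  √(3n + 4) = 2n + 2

n = 0

Square both sides: 3n + 4 = (2n + 2)².
Expand and rearrange: 4n² + 5n = 0.
Solving gives n = 0 or n = -1.25.
Check each candidate in the original equation:
  n = 0: √(4) = 2, while 2n + 2 = 2 — valid.
  n = -1.25: √(0.25) = 0.5, while 2n + 2 = -0.5 — extraneous.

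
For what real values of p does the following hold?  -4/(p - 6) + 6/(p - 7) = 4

Multiply both sides by (p - 6)(p - 7):
-4(p - 7) + 6(p - 6) = 4(p - 6)(p - 7).
Expand and collect terms: 4p² - 54p + 176 = 0.
Factor or apply the quadratic formula: p = 8 or p = 5.5.
Neither value makes a denominator zero (p ≠ 6, p ≠ 7), so both are valid.

p = 5.5 or p = 8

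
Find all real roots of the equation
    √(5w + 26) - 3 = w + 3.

w = -5 or w = -2

Isolate the radical: √(5w + 26) = w + 6.
Square both sides: 5w + 26 = (w + 6)².
Expand and rearrange: w² + 7w + 10 = 0.
Solving gives w = -2 or w = -5.
Check each candidate in the original equation:
  w = -2: √(16) = 4, while w + 6 = 4 — valid.
  w = -5: √(1) = 1, while w + 6 = 1 — valid.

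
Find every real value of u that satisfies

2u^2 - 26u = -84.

u = 6 or u = 7

Bring every term to one side: 2u^2 - 26u + 84 = 0.
Factor: 2(u - 6)(u - 7) = 0.
So u = 6 or u = 7.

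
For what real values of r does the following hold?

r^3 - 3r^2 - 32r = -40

Rearrange: r^3 - 3r^2 - 32r + 40 = 0.
Possible rational roots are divisors of 40. Testing r = -5 gives 0, so (r + 5) is a factor.
Divide: r^3 - 3r^2 - 32r + 40 = (r + 5)(r^2 - 8r + 8).
Apply the quadratic formula to r^2 - 8r + 8 = 0: r = (8 +/- sqrt(32))/2, i.e. r ~= 6.8284 or r ~= 1.1716.

r = -5 or r = 1.1716 or r = 6.8284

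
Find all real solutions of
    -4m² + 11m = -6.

m = -0.4664 or m = 3.2164

Rearrange to standard form: -4m² + 11m + 6 = 0.
Discriminant: (11)² − 4·(-4)·6 = 217.
Quadratic formula: m = (-11 ± √217) / (-8).
So m = 11/8 - √(217)/8 ≈ -0.4664 or m = 11/8 + √(217)/8 ≈ 3.2164.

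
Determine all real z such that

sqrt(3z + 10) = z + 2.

Square both sides: 3z + 10 = (z + 2)^2.
Expand and rearrange: z^2 + z - 6 = 0.
Solving gives z = 2 or z = -3.
Check each candidate in the original equation:
  z = 2: sqrt(16) = 4, while z + 2 = 4 — valid.
  z = -3: sqrt(1) = 1, while z + 2 = -1 — extraneous.

z = 2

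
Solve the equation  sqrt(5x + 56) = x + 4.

Square both sides: 5x + 56 = (x + 4)^2.
Expand and rearrange: x^2 + 3x - 40 = 0.
Solving gives x = 5 or x = -8.
Check each candidate in the original equation:
  x = 5: sqrt(81) = 9, while x + 4 = 9 — valid.
  x = -8: sqrt(16) = 4, while x + 4 = -4 — extraneous.

x = 5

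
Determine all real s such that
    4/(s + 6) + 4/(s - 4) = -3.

Multiply both sides by (s + 6)(s - 4):
4(s - 4) + 4(s + 6) = -3(s + 6)(s - 4).
Expand and collect terms: -3s² - 14s + 64 = 0.
By the quadratic formula, s = (14 ± √964) / -6, so s ≈ -7.5081 or s ≈ 2.8414.
Neither value makes a denominator zero (s ≠ -6, s ≠ 4), so both are valid.

s = -7.5081 or s = 2.8414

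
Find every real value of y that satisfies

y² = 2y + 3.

Bring every term to one side: y² - 2y - 3 = 0.
Factor: (y + 1)(y - 3) = 0.
So y = -1 or y = 3.

y = -1 or y = 3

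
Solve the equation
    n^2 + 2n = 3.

n = -3 or n = 1

Bring every term to one side: n^2 + 2n - 3 = 0.
Factor: (n + 3)(n - 1) = 0.
So n = -3 or n = 1.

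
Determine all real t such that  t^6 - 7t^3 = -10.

Let u = t^3. The equation becomes u^2 - 7u + 10 = 0.
Factor: (u - 5)(u - 2) = 0, so u = 5 or u = 2.
t^3 = 5 gives t = (5)^(1/3) ~= 1.71.
t^3 = 2 gives t = (2)^(1/3) ~= 1.2599.

t = 1.2599 or t = 1.71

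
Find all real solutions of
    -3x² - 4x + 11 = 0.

x = -2.6943 or x = 1.3609

Discriminant: (-4)² − 4·(-3)·11 = 148.
Quadratic formula: x = (4 ± √148) / (-6).
So x = -√(37)/3 - 2/3 ≈ -2.6943 or x = -2/3 + √(37)/3 ≈ 1.3609.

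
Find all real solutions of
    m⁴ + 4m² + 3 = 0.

Let u = m². The equation becomes u² + 4u + 3 = 0.
Factor: (u + 3)(u + 1) = 0, so u = -3 or u = -1.
m² = -3 < 0 has no real solution.
m² = -1 < 0 has no real solution.

No real solutions.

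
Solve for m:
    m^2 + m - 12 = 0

Factor: (m + 4)(m - 3) = 0.
So m = -4 or m = 3.

m = -4 or m = 3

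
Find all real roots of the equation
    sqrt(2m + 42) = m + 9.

Square both sides: 2m + 42 = (m + 9)^2.
Expand and rearrange: m^2 + 16m + 39 = 0.
Solving gives m = -3 or m = -13.
Check each candidate in the original equation:
  m = -3: sqrt(36) = 6, while m + 9 = 6 — valid.
  m = -13: sqrt(16) = 4, while m + 9 = -4 — extraneous.

m = -3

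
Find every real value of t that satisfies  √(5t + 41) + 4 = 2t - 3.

t = 8

Isolate the radical: √(5t + 41) = 2t - 7.
Square both sides: 5t + 41 = (2t - 7)².
Expand and rearrange: 4t² - 33t + 8 = 0.
Solving gives t = 8 or t = 0.25.
Check each candidate in the original equation:
  t = 8: √(81) = 9, while 2t - 7 = 9 — valid.
  t = 0.25: √(42.25) = 6.5, while 2t - 7 = -6.5 — extraneous.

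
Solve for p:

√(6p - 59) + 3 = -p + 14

Isolate the radical: √(6p - 59) = -p + 11.
Square both sides: 6p - 59 = (-p + 11)².
Expand and rearrange: p² - 28p + 180 = 0.
Solving gives p = 18 or p = 10.
Check each candidate in the original equation:
  p = 18: √(49) = 7, while -p + 11 = -7 — extraneous.
  p = 10: √(1) = 1, while -p + 11 = 1 — valid.

p = 10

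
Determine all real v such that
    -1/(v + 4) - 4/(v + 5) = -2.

v = -4.2808 or v = -2.2192

Multiply both sides by (v + 4)(v + 5):
-(v + 5) - 4(v + 4) = -2(v + 4)(v + 5).
Expand and collect terms: -2v² - 13v - 19 = 0.
By the quadratic formula, v = (13 ± √17) / -4, so v ≈ -4.2808 or v ≈ -2.2192.
Neither value makes a denominator zero (v ≠ -4, v ≠ -5), so both are valid.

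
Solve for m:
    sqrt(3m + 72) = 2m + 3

m = 3

Square both sides: 3m + 72 = (2m + 3)^2.
Expand and rearrange: 4m^2 + 9m - 63 = 0.
Solving gives m = 3 or m = -5.25.
Check each candidate in the original equation:
  m = 3: sqrt(81) = 9, while 2m + 3 = 9 — valid.
  m = -5.25: sqrt(56.25) = 7.5, while 2m + 3 = -7.5 — extraneous.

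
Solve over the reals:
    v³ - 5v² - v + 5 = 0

Possible rational roots are divisors of 5. Testing v = 1 gives 0, so (v - 1) is a factor.
Divide: v³ - 5v² - v + 5 = (v - 1)(v² - 4v - 5).
Factor the quadratic: v = 5 or v = -1.

v = -1 or v = 1 or v = 5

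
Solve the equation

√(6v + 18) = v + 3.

Square both sides: 6v + 18 = (v + 3)².
Expand and rearrange: v² - 9 = 0.
Solving gives v = 3 or v = -3.
Check each candidate in the original equation:
  v = 3: √(36) = 6, while v + 3 = 6 — valid.
  v = -3: √(0) = 0, while v + 3 = 0 — valid.

v = -3 or v = 3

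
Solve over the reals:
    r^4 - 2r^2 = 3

Let u = r^2. The equation becomes u^2 - 2u - 3 = 0.
Factor: (u - 3)(u + 1) = 0, so u = 3 or u = -1.
r^2 = 3 gives r = +/-sqrt(3) ~= +/-1.7321.
r^2 = -1 < 0 has no real solution.

r = -1.7321 or r = 1.7321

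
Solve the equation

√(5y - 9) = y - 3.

y = 9

Square both sides: 5y - 9 = (y - 3)².
Expand and rearrange: y² - 11y + 18 = 0.
Solving gives y = 9 or y = 2.
Check each candidate in the original equation:
  y = 9: √(36) = 6, while y - 3 = 6 — valid.
  y = 2: √(1) = 1, while y - 3 = -1 — extraneous.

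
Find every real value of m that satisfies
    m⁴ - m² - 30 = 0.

Let u = m². The equation becomes u² - u - 30 = 0.
Factor: (u - 6)(u + 5) = 0, so u = 6 or u = -5.
m² = 6 gives m = ±√(6) ≈ ±2.4495.
m² = -5 < 0 has no real solution.

m = -2.4495 or m = 2.4495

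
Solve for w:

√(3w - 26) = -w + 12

w = 10

Square both sides: 3w - 26 = (-w + 12)².
Expand and rearrange: w² - 27w + 170 = 0.
Solving gives w = 17 or w = 10.
Check each candidate in the original equation:
  w = 17: √(25) = 5, while -w + 12 = -5 — extraneous.
  w = 10: √(4) = 2, while -w + 12 = 2 — valid.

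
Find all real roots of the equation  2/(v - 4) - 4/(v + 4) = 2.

v = -5.8151 or v = 4.8151

Multiply both sides by (v - 4)(v + 4):
2(v + 4) - 4(v - 4) = 2(v - 4)(v + 4).
Expand and collect terms: 2v^2 + 2v - 56 = 0.
By the quadratic formula, v = (-2 +/- sqrt(452)) / 4, so v ~= 4.8151 or v ~= -5.8151.
Neither value makes a denominator zero (v != 4, v != -4), so both are valid.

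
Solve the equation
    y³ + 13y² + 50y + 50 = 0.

Possible rational roots are divisors of 50. Testing y = -5 gives 0, so (y + 5) is a factor.
Divide: y³ + 13y² + 50y + 50 = (y + 5)(y² + 8y + 10).
Apply the quadratic formula to y² + 8y + 10 = 0: y = (-8 ± √24)/2, i.e. y ≈ -1.5505 or y ≈ -6.4495.

y = -6.4495 or y = -5 or y = -1.5505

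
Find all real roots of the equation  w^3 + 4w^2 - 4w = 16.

Rearrange: w^3 + 4w^2 - 4w - 16 = 0.
Possible rational roots are divisors of -16. Testing w = 2 gives 0, so (w - 2) is a factor.
Divide: w^3 + 4w^2 - 4w - 16 = (w - 2)(w^2 + 6w + 8).
Factor the quadratic: w = -2 or w = -4.

w = -4 or w = -2 or w = 2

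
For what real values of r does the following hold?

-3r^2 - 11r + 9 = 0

r = -4.3555 or r = 0.6888

Discriminant: (-11)^2 - 4*(-3)*9 = 229.
Quadratic formula: r = (11 +/- sqrt(229)) / (-6).
So r = -sqrt(229)/6 - 11/6 ~= -4.3555 or r = -11/6 + sqrt(229)/6 ~= 0.6888.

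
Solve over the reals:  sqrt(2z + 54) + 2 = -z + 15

z = 5

Isolate the radical: sqrt(2z + 54) = -z + 13.
Square both sides: 2z + 54 = (-z + 13)^2.
Expand and rearrange: z^2 - 28z + 115 = 0.
Solving gives z = 23 or z = 5.
Check each candidate in the original equation:
  z = 23: sqrt(100) = 10, while -z + 13 = -10 — extraneous.
  z = 5: sqrt(64) = 8, while -z + 13 = 8 — valid.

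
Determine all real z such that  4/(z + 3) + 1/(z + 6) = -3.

z = -6.5352 or z = -4.1315

Multiply both sides by (z + 3)(z + 6):
4(z + 6) + (z + 3) = -3(z + 3)(z + 6).
Expand and collect terms: -3z² - 32z - 81 = 0.
By the quadratic formula, z = (32 ± √52) / -6, so z ≈ -6.5352 or z ≈ -4.1315.
Neither value makes a denominator zero (z ≠ -3, z ≠ -6), so both are valid.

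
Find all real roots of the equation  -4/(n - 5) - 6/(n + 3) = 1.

Multiply both sides by (n - 5)(n + 3):
-4(n + 3) - 6(n - 5) = (n - 5)(n + 3).
Expand and collect terms: n^2 + 8n - 33 = 0.
Factor or apply the quadratic formula: n = 3 or n = -11.
Neither value makes a denominator zero (n != 5, n != -3), so both are valid.

n = -11 or n = 3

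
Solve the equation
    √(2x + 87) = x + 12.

x = -3

Square both sides: 2x + 87 = (x + 12)².
Expand and rearrange: x² + 22x + 57 = 0.
Solving gives x = -3 or x = -19.
Check each candidate in the original equation:
  x = -3: √(81) = 9, while x + 12 = 9 — valid.
  x = -19: √(49) = 7, while x + 12 = -7 — extraneous.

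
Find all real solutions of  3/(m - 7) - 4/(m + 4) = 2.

m = -5.7901 or m = 8.2901

Multiply both sides by (m - 7)(m + 4):
3(m + 4) - 4(m - 7) = 2(m - 7)(m + 4).
Expand and collect terms: 2m² - 5m - 96 = 0.
By the quadratic formula, m = (5 ± √793) / 4, so m ≈ 8.2901 or m ≈ -5.7901.
Neither value makes a denominator zero (m ≠ 7, m ≠ -4), so both are valid.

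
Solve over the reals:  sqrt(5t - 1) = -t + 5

Square both sides: 5t - 1 = (-t + 5)^2.
Expand and rearrange: t^2 - 15t + 26 = 0.
Solving gives t = 13 or t = 2.
Check each candidate in the original equation:
  t = 13: sqrt(64) = 8, while -t + 5 = -8 — extraneous.
  t = 2: sqrt(9) = 3, while -t + 5 = 3 — valid.

t = 2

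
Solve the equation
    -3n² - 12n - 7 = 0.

n = -3.291 or n = -0.709

Discriminant: (-12)² − 4·(-3)·(-7) = 60.
Quadratic formula: n = (12 ± √60) / (-6).
So n = -2 - √(15)/3 ≈ -3.291 or n = -2 + √(15)/3 ≈ -0.709.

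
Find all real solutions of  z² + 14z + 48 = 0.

Factor: (z + 6)(z + 8) = 0.
So z = -6 or z = -8.

z = -8 or z = -6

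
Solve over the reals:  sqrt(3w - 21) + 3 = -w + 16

Isolate the radical: sqrt(3w - 21) = -w + 13.
Square both sides: 3w - 21 = (-w + 13)^2.
Expand and rearrange: w^2 - 29w + 190 = 0.
Solving gives w = 19 or w = 10.
Check each candidate in the original equation:
  w = 19: sqrt(36) = 6, while -w + 13 = -6 — extraneous.
  w = 10: sqrt(9) = 3, while -w + 13 = 3 — valid.

w = 10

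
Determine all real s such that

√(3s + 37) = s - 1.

s = 9

Square both sides: 3s + 37 = (s - 1)².
Expand and rearrange: s² - 5s - 36 = 0.
Solving gives s = 9 or s = -4.
Check each candidate in the original equation:
  s = 9: √(64) = 8, while s - 1 = 8 — valid.
  s = -4: √(25) = 5, while s - 1 = -5 — extraneous.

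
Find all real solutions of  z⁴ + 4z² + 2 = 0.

Let u = z². The equation becomes u² + 4u + 2 = 0.
By the quadratic formula, u = -2 + √(2) or u = -2 - √(2).
z² = -2 + √(2) < 0 has no real solution.
z² = -2 - √(2) < 0 has no real solution.

No real solutions.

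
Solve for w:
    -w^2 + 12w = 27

Bring every term to one side: -w^2 + 12w - 27 = 0.
Factor: -1(w - 9)(w - 3) = 0.
So w = 9 or w = 3.

w = 3 or w = 9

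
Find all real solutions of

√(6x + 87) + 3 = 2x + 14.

Isolate the radical: √(6x + 87) = 2x + 11.
Square both sides: 6x + 87 = (2x + 11)².
Expand and rearrange: 4x² + 38x + 34 = 0.
Solving gives x = -1 or x = -8.5.
Check each candidate in the original equation:
  x = -1: √(81) = 9, while 2x + 11 = 9 — valid.
  x = -8.5: √(36) = 6, while 2x + 11 = -6 — extraneous.

x = -1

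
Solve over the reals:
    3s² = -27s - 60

Bring every term to one side: 3s² + 27s + 60 = 0.
Factor: 3(s + 4)(s + 5) = 0.
So s = -4 or s = -5.

s = -5 or s = -4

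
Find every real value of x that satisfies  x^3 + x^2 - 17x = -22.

Rearrange: x^3 + x^2 - 17x + 22 = 0.
Possible rational roots are divisors of 22. Testing x = 2 gives 0, so (x - 2) is a factor.
Divide: x^3 + x^2 - 17x + 22 = (x - 2)(x^2 + 3x - 11).
Apply the quadratic formula to x^2 + 3x - 11 = 0: x = (-3 +/- sqrt(53))/2, i.e. x ~= 2.1401 or x ~= -5.1401.

x = -5.1401 or x = 2 or x = 2.1401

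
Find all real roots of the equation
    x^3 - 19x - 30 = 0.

x = -3 or x = -2 or x = 5

Possible rational roots are divisors of -30. Testing x = -3 gives 0, so (x + 3) is a factor.
Divide: x^3 - 19x - 30 = (x + 3)(x^2 - 3x - 10).
Factor the quadratic: x = 5 or x = -2.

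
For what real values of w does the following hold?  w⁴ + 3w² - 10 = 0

w = -1.4142 or w = 1.4142

Let u = w². The equation becomes u² + 3u - 10 = 0.
Factor: (u + 5)(u - 2) = 0, so u = -5 or u = 2.
w² = -5 < 0 has no real solution.
w² = 2 gives w = ±√(2) ≈ ±1.4142.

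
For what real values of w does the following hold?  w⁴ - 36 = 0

w = -2.4495 or w = 2.4495

Let u = w². The equation becomes u² - 36 = 0.
Factor: (u + 6)(u - 6) = 0, so u = -6 or u = 6.
w² = -6 < 0 has no real solution.
w² = 6 gives w = ±√(6) ≈ ±2.4495.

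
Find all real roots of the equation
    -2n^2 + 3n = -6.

n = -1.1375 or n = 2.6375

Rearrange to standard form: -2n^2 + 3n + 6 = 0.
Discriminant: (3)^2 - 4*(-2)*6 = 57.
Quadratic formula: n = (-3 +/- sqrt(57)) / (-4).
So n = 3/4 - sqrt(57)/4 ~= -1.1375 or n = 3/4 + sqrt(57)/4 ~= 2.6375.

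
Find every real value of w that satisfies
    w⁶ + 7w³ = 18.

Let u = w³. The equation becomes u² + 7u - 18 = 0.
Factor: (u - 2)(u + 9) = 0, so u = 2 or u = -9.
w³ = 2 gives w = ∛(2) ≈ 1.2599.
w³ = -9 gives w = -∛(9) ≈ -2.0801.

w = -2.0801 or w = 1.2599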